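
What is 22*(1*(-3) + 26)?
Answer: 506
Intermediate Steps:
22*(1*(-3) + 26) = 22*(-3 + 26) = 22*23 = 506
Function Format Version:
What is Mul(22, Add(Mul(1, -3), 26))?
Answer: 506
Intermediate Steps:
Mul(22, Add(Mul(1, -3), 26)) = Mul(22, Add(-3, 26)) = Mul(22, 23) = 506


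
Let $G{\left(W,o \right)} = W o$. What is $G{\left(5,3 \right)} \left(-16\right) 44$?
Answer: $-10560$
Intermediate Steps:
$G{\left(5,3 \right)} \left(-16\right) 44 = 5 \cdot 3 \left(-16\right) 44 = 15 \left(-16\right) 44 = \left(-240\right) 44 = -10560$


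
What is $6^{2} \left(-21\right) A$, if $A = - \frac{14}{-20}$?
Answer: $- \frac{2646}{5} \approx -529.2$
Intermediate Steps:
$A = \frac{7}{10}$ ($A = \left(-14\right) \left(- \frac{1}{20}\right) = \frac{7}{10} \approx 0.7$)
$6^{2} \left(-21\right) A = 6^{2} \left(-21\right) \frac{7}{10} = 36 \left(-21\right) \frac{7}{10} = \left(-756\right) \frac{7}{10} = - \frac{2646}{5}$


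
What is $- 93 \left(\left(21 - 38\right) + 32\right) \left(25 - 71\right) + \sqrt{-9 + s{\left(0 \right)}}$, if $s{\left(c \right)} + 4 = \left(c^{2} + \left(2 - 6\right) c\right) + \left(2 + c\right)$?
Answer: $64170 + i \sqrt{11} \approx 64170.0 + 3.3166 i$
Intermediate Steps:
$s{\left(c \right)} = -2 + c^{2} - 3 c$ ($s{\left(c \right)} = -4 + \left(\left(c^{2} + \left(2 - 6\right) c\right) + \left(2 + c\right)\right) = -4 + \left(\left(c^{2} - 4 c\right) + \left(2 + c\right)\right) = -4 + \left(2 + c^{2} - 3 c\right) = -2 + c^{2} - 3 c$)
$- 93 \left(\left(21 - 38\right) + 32\right) \left(25 - 71\right) + \sqrt{-9 + s{\left(0 \right)}} = - 93 \left(\left(21 - 38\right) + 32\right) \left(25 - 71\right) + \sqrt{-9 - \left(2 - 0^{2}\right)} = - 93 \left(-17 + 32\right) \left(-46\right) + \sqrt{-9 + \left(-2 + 0 + 0\right)} = - 93 \cdot 15 \left(-46\right) + \sqrt{-9 - 2} = \left(-93\right) \left(-690\right) + \sqrt{-11} = 64170 + i \sqrt{11}$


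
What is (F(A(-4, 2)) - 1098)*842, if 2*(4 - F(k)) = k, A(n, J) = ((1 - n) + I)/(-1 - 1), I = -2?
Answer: -1841033/2 ≈ -9.2052e+5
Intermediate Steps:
A(n, J) = ½ + n/2 (A(n, J) = ((1 - n) - 2)/(-1 - 1) = (-1 - n)/(-2) = (-1 - n)*(-½) = ½ + n/2)
F(k) = 4 - k/2
(F(A(-4, 2)) - 1098)*842 = ((4 - (½ + (½)*(-4))/2) - 1098)*842 = ((4 - (½ - 2)/2) - 1098)*842 = ((4 - ½*(-3/2)) - 1098)*842 = ((4 + ¾) - 1098)*842 = (19/4 - 1098)*842 = -4373/4*842 = -1841033/2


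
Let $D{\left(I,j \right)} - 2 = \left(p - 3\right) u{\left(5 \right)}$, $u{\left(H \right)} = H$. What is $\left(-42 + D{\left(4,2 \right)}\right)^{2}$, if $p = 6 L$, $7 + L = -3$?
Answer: $126025$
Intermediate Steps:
$L = -10$ ($L = -7 - 3 = -10$)
$p = -60$ ($p = 6 \left(-10\right) = -60$)
$D{\left(I,j \right)} = -313$ ($D{\left(I,j \right)} = 2 + \left(-60 - 3\right) 5 = 2 - 315 = -313$)
$\left(-42 + D{\left(4,2 \right)}\right)^{2} = \left(-42 - 313\right)^{2} = \left(-355\right)^{2} = 126025$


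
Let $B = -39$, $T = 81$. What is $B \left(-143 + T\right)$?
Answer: $2418$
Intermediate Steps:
$B \left(-143 + T\right) = - 39 \left(-143 + 81\right) = \left(-39\right) \left(-62\right) = 2418$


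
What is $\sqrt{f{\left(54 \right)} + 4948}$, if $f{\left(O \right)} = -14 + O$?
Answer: $2 \sqrt{1247} \approx 70.626$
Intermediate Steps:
$\sqrt{f{\left(54 \right)} + 4948} = \sqrt{\left(-14 + 54\right) + 4948} = \sqrt{40 + 4948} = \sqrt{4988} = 2 \sqrt{1247}$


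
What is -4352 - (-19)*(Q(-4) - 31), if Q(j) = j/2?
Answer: -4979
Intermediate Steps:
Q(j) = j/2 (Q(j) = j*(½) = j/2)
-4352 - (-19)*(Q(-4) - 31) = -4352 - (-19)*((½)*(-4) - 31) = -4352 - (-19)*(-2 - 31) = -4352 - (-19)*(-33) = -4352 - 1*627 = -4352 - 627 = -4979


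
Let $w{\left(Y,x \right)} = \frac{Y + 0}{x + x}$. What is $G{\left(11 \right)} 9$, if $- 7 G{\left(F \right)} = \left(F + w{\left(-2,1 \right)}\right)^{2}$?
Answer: $- \frac{900}{7} \approx -128.57$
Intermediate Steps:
$w{\left(Y,x \right)} = \frac{Y}{2 x}$
$G{\left(F \right)} = - \frac{\left(-1 + F\right)^{2}}{7}$ ($G{\left(F \right)} = - \frac{\left(F + \frac{1}{2} \left(-2\right) 1^{-1}\right)^{2}}{7} = - \frac{\left(F + \frac{1}{2} \left(-2\right) 1\right)^{2}}{7} = - \frac{\left(F - 1\right)^{2}}{7} = - \frac{\left(-1 + F\right)^{2}}{7}$)
$G{\left(11 \right)} 9 = - \frac{\left(-1 + 11\right)^{2}}{7} \cdot 9 = - \frac{10^{2}}{7} \cdot 9 = \left(- \frac{1}{7}\right) 100 \cdot 9 = \left(- \frac{100}{7}\right) 9 = - \frac{900}{7}$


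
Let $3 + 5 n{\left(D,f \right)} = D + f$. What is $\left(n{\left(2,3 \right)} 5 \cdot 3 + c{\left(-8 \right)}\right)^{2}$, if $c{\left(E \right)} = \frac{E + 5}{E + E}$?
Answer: $\frac{9801}{256} \approx 38.285$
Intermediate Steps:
$n{\left(D,f \right)} = - \frac{3}{5} + \frac{D}{5} + \frac{f}{5}$ ($n{\left(D,f \right)} = - \frac{3}{5} + \frac{D + f}{5} = - \frac{3}{5} + \left(\frac{D}{5} + \frac{f}{5}\right) = - \frac{3}{5} + \frac{D}{5} + \frac{f}{5}$)
$c{\left(E \right)} = \frac{5 + E}{2 E}$
$\left(n{\left(2,3 \right)} 5 \cdot 3 + c{\left(-8 \right)}\right)^{2} = \left(\left(- \frac{3}{5} + \frac{1}{5} \cdot 2 + \frac{1}{5} \cdot 3\right) 5 \cdot 3 + \frac{5 - 8}{2 \left(-8\right)}\right)^{2} = \left(\left(- \frac{3}{5} + \frac{2}{5} + \frac{3}{5}\right) 5 \cdot 3 + \frac{1}{2} \left(- \frac{1}{8}\right) \left(-3\right)\right)^{2} = \left(\frac{2}{5} \cdot 5 \cdot 3 + \frac{3}{16}\right)^{2} = \left(2 \cdot 3 + \frac{3}{16}\right)^{2} = \left(6 + \frac{3}{16}\right)^{2} = \left(\frac{99}{16}\right)^{2} = \frac{9801}{256}$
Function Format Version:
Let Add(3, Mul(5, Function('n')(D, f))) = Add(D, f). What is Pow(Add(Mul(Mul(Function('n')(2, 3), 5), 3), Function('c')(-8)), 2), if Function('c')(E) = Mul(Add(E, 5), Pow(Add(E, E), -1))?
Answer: Rational(9801, 256) ≈ 38.285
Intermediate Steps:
Function('n')(D, f) = Add(Rational(-3, 5), Mul(Rational(1, 5), D), Mul(Rational(1, 5), f)) (Function('n')(D, f) = Add(Rational(-3, 5), Mul(Rational(1, 5), Add(D, f))) = Add(Rational(-3, 5), Add(Mul(Rational(1, 5), D), Mul(Rational(1, 5), f))) = Add(Rational(-3, 5), Mul(Rational(1, 5), D), Mul(Rational(1, 5), f)))
Function('c')(E) = Mul(Rational(1, 2), Pow(E, -1), Add(5, E)) (Function('c')(E) = Mul(Add(5, E), Pow(Mul(2, E), -1)) = Mul(Add(5, E), Mul(Rational(1, 2), Pow(E, -1))) = Mul(Rational(1, 2), Pow(E, -1), Add(5, E)))
Pow(Add(Mul(Mul(Function('n')(2, 3), 5), 3), Function('c')(-8)), 2) = Pow(Add(Mul(Mul(Add(Rational(-3, 5), Mul(Rational(1, 5), 2), Mul(Rational(1, 5), 3)), 5), 3), Mul(Rational(1, 2), Pow(-8, -1), Add(5, -8))), 2) = Pow(Add(Mul(Mul(Add(Rational(-3, 5), Rational(2, 5), Rational(3, 5)), 5), 3), Mul(Rational(1, 2), Rational(-1, 8), -3)), 2) = Pow(Add(Mul(Mul(Rational(2, 5), 5), 3), Rational(3, 16)), 2) = Pow(Add(Mul(2, 3), Rational(3, 16)), 2) = Pow(Add(6, Rational(3, 16)), 2) = Pow(Rational(99, 16), 2) = Rational(9801, 256)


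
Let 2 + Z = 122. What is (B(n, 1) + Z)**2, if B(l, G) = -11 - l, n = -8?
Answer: 13689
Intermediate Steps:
Z = 120 (Z = -2 + 122 = 120)
(B(n, 1) + Z)**2 = ((-11 - 1*(-8)) + 120)**2 = ((-11 + 8) + 120)**2 = (-3 + 120)**2 = 117**2 = 13689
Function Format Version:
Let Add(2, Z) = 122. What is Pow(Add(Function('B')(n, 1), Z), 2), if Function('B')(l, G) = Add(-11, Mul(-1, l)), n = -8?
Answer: 13689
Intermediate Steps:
Z = 120 (Z = Add(-2, 122) = 120)
Pow(Add(Function('B')(n, 1), Z), 2) = Pow(Add(Add(-11, Mul(-1, -8)), 120), 2) = Pow(Add(Add(-11, 8), 120), 2) = Pow(Add(-3, 120), 2) = Pow(117, 2) = 13689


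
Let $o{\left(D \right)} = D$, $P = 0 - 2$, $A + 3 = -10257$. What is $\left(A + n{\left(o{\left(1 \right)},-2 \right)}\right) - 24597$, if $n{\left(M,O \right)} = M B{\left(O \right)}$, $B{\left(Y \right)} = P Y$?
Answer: $-34853$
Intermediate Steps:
$A = -10260$ ($A = -3 - 10257 = -10260$)
$P = -2$
$B{\left(Y \right)} = - 2 Y$
$n{\left(M,O \right)} = - 2 M O$ ($n{\left(M,O \right)} = M \left(- 2 O\right) = - 2 M O$)
$\left(A + n{\left(o{\left(1 \right)},-2 \right)}\right) - 24597 = \left(-10260 - 2 \left(-2\right)\right) - 24597 = \left(-10260 + 4\right) - 24597 = -10256 - 24597 = -34853$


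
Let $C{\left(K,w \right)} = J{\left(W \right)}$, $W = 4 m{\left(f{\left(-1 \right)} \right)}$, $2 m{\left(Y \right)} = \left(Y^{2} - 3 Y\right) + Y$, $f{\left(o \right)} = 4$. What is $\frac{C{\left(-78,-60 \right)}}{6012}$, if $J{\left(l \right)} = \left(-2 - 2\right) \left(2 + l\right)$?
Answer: $- \frac{2}{167} \approx -0.011976$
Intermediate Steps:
$m{\left(Y \right)} = \frac{Y^{2}}{2} - Y$ ($m{\left(Y \right)} = \frac{\left(Y^{2} - 3 Y\right) + Y}{2} = \frac{Y^{2} - 2 Y}{2} = \frac{Y^{2}}{2} - Y$)
$W = 16$ ($W = 4 \cdot \frac{1}{2} \cdot 4 \left(-2 + 4\right) = 4 \cdot \frac{1}{2} \cdot 4 \cdot 2 = 4 \cdot 4 = 16$)
$J{\left(l \right)} = -8 - 4 l$ ($J{\left(l \right)} = - 4 \left(2 + l\right) = -8 - 4 l$)
$C{\left(K,w \right)} = -72$ ($C{\left(K,w \right)} = -8 - 64 = -72$)
$\frac{C{\left(-78,-60 \right)}}{6012} = - \frac{72}{6012} = \left(-72\right) \frac{1}{6012} = - \frac{2}{167}$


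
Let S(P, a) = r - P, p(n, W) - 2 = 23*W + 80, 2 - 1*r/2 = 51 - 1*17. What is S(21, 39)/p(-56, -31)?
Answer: 85/631 ≈ 0.13471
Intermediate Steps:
r = -64 (r = 4 - 2*(51 - 1*17) = 4 - 2*(51 - 17) = 4 - 2*34 = 4 - 68 = -64)
p(n, W) = 82 + 23*W (p(n, W) = 2 + (23*W + 80) = 2 + (80 + 23*W) = 82 + 23*W)
S(P, a) = -64 - P
S(21, 39)/p(-56, -31) = (-64 - 1*21)/(82 + 23*(-31)) = (-64 - 21)/(82 - 713) = -85/(-631) = -85*(-1/631) = 85/631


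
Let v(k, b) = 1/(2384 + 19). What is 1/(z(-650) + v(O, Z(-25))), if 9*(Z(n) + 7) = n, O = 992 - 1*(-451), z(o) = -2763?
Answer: -2403/6639488 ≈ -0.00036193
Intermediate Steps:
O = 1443 (O = 992 + 451 = 1443)
Z(n) = -7 + n/9
v(k, b) = 1/2403
1/(z(-650) + v(O, Z(-25))) = 1/(-2763 + 1/2403) = 1/(-6639488/2403) = -2403/6639488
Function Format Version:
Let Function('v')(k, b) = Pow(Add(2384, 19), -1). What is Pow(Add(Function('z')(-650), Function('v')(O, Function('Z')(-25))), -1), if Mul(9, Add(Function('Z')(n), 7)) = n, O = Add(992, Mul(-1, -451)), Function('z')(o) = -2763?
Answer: Rational(-2403, 6639488) ≈ -0.00036193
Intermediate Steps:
O = 1443 (O = Add(992, 451) = 1443)
Function('Z')(n) = Add(-7, Mul(Rational(1, 9), n))
Function('v')(k, b) = Rational(1, 2403) (Function('v')(k, b) = Pow(2403, -1) = Rational(1, 2403))
Pow(Add(Function('z')(-650), Function('v')(O, Function('Z')(-25))), -1) = Pow(Add(-2763, Rational(1, 2403)), -1) = Pow(Rational(-6639488, 2403), -1) = Rational(-2403, 6639488)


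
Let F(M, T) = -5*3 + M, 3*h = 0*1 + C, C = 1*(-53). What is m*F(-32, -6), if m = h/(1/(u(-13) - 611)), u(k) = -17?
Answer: -1564348/3 ≈ -5.2145e+5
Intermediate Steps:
C = -53
h = -53/3 (h = (0*1 - 53)/3 = (0 - 53)/3 = (1/3)*(-53) = -53/3 ≈ -17.667)
m = 33284/3 (m = -53/(3*(1/(-17 - 611))) = -53/(3*(1/(-628))) = -53/(3*(-1/628)) = -53/3*(-628) = 33284/3 ≈ 11095.)
F(M, T) = -15 + M
m*F(-32, -6) = 33284*(-15 - 32)/3 = (33284/3)*(-47) = -1564348/3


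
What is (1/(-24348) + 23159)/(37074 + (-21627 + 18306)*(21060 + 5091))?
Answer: -563875331/2113659546156 ≈ -0.00026678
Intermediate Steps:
(1/(-24348) + 23159)/(37074 + (-21627 + 18306)*(21060 + 5091)) = (-1/24348 + 23159)/(37074 - 3321*26151) = 563875331/(24348*(37074 - 86847471)) = (563875331/24348)/(-86810397) = (563875331/24348)*(-1/86810397) = -563875331/2113659546156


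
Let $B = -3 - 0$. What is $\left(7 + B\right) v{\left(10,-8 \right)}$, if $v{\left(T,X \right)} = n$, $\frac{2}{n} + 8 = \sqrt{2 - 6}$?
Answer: $- \frac{16}{17} - \frac{4 i}{17} \approx -0.94118 - 0.23529 i$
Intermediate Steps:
$B = -3$ ($B = -3 + 0 = -3$)
$n = \frac{-8 - 2 i}{34}$ ($n = \frac{2}{-8 + \sqrt{2 - 6}} = \frac{2}{-8 + \sqrt{-4}} = \frac{2}{-8 + 2 i} = 2 \frac{-8 - 2 i}{68} = \frac{-8 - 2 i}{34} \approx -0.23529 - 0.058824 i$)
$v{\left(T,X \right)} = - \frac{4}{17} - \frac{i}{17}$
$\left(7 + B\right) v{\left(10,-8 \right)} = \left(7 - 3\right) \left(- \frac{4}{17} - \frac{i}{17}\right) = 4 \left(- \frac{4}{17} - \frac{i}{17}\right) = - \frac{16}{17} - \frac{4 i}{17}$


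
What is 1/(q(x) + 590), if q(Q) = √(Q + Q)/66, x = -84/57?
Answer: 6103845/3601268557 - 33*I*√266/7202537114 ≈ 0.0016949 - 7.4726e-8*I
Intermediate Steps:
x = -28/19 (x = -84*1/57 = -28/19 ≈ -1.4737)
q(Q) = √2*√Q/66 (q(Q) = √(2*Q)*(1/66) = (√2*√Q)*(1/66) = √2*√Q/66)
1/(q(x) + 590) = 1/(√2*√(-28/19)/66 + 590) = 1/(√2*(2*I*√133/19)/66 + 590) = 1/(I*√266/627 + 590) = 1/(590 + I*√266/627)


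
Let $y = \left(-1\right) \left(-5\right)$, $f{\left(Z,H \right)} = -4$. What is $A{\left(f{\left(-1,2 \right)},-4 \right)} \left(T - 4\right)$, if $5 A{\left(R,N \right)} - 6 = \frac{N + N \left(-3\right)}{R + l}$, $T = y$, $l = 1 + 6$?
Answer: $\frac{26}{15} \approx 1.7333$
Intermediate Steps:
$l = 7$
$y = 5$
$T = 5$
$A{\left(R,N \right)} = \frac{6}{5} - \frac{2 N}{5 \left(7 + R\right)}$ ($A{\left(R,N \right)} = \frac{6}{5} + \frac{\left(N + N \left(-3\right)\right) \frac{1}{R + 7}}{5} = \frac{6}{5} + \frac{\left(N - 3 N\right) \frac{1}{7 + R}}{5} = \frac{6}{5} + \frac{- 2 N \frac{1}{7 + R}}{5} = \frac{6}{5} + \frac{\left(-2\right) N \frac{1}{7 + R}}{5} = \frac{6}{5} - \frac{2 N}{5 \left(7 + R\right)}$)
$A{\left(f{\left(-1,2 \right)},-4 \right)} \left(T - 4\right) = \frac{2 \left(21 - -4 + 3 \left(-4\right)\right)}{5 \left(7 - 4\right)} \left(5 - 4\right) = \frac{2 \left(21 + 4 - 12\right)}{5 \cdot 3} \cdot 1 = \frac{2}{5} \cdot \frac{1}{3} \cdot 13 \cdot 1 = \frac{26}{15} \cdot 1 = \frac{26}{15}$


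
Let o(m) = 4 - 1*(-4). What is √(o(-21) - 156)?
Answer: 2*I*√37 ≈ 12.166*I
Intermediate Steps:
o(m) = 8 (o(m) = 4 + 4 = 8)
√(o(-21) - 156) = √(8 - 156) = √(-148) = 2*I*√37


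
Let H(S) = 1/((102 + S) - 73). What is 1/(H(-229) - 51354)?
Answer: -200/10270801 ≈ -1.9473e-5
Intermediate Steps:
H(S) = 1/(29 + S)
1/(H(-229) - 51354) = 1/(1/(29 - 229) - 51354) = 1/(1/(-200) - 51354) = 1/(-1/200 - 51354) = 1/(-10270801/200) = -200/10270801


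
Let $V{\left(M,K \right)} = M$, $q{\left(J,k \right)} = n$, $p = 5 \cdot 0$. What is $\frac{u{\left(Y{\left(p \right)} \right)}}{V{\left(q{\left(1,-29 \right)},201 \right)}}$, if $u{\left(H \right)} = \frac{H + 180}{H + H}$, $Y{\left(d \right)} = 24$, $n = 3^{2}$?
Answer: $\frac{17}{36} \approx 0.47222$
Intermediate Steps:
$n = 9$
$p = 0$
$q{\left(J,k \right)} = 9$
$u{\left(H \right)} = \frac{180 + H}{2 H}$
$\frac{u{\left(Y{\left(p \right)} \right)}}{V{\left(q{\left(1,-29 \right)},201 \right)}} = \frac{\frac{1}{2} \cdot \frac{1}{24} \left(180 + 24\right)}{9} = \frac{1}{2} \cdot \frac{1}{24} \cdot 204 \cdot \frac{1}{9} = \frac{17}{4} \cdot \frac{1}{9} = \frac{17}{36}$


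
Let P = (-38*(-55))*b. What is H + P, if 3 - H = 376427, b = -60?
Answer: -501824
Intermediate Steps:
P = -125400 (P = -38*(-55)*(-60) = 2090*(-60) = -125400)
H = -376424 (H = 3 - 1*376427 = 3 - 376427 = -376424)
H + P = -376424 - 125400 = -501824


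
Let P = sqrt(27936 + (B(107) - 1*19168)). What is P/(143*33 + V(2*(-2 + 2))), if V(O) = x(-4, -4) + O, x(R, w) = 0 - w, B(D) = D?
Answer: 5*sqrt(355)/4723 ≈ 0.019946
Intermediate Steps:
x(R, w) = -w
V(O) = 4 + O (V(O) = -1*(-4) + O = 4 + O)
P = 5*sqrt(355) (P = sqrt(27936 + (107 - 1*19168)) = sqrt(27936 + (107 - 19168)) = sqrt(27936 - 19061) = sqrt(8875) = 5*sqrt(355) ≈ 94.207)
P/(143*33 + V(2*(-2 + 2))) = (5*sqrt(355))/(143*33 + (4 + 2*(-2 + 2))) = (5*sqrt(355))/(4719 + (4 + 2*0)) = (5*sqrt(355))/(4719 + (4 + 0)) = (5*sqrt(355))/(4719 + 4) = (5*sqrt(355))/4723 = (5*sqrt(355))*(1/4723) = 5*sqrt(355)/4723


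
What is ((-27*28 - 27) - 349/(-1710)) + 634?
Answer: -254441/1710 ≈ -148.80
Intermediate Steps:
((-27*28 - 27) - 349/(-1710)) + 634 = ((-756 - 27) - 349*(-1/1710)) + 634 = (-783 + 349/1710) + 634 = -1338581/1710 + 634 = -254441/1710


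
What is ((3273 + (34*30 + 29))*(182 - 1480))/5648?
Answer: -1402489/1412 ≈ -993.26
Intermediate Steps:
((3273 + (34*30 + 29))*(182 - 1480))/5648 = ((3273 + (1020 + 29))*(-1298))*(1/5648) = ((3273 + 1049)*(-1298))*(1/5648) = (4322*(-1298))*(1/5648) = -5609956*1/5648 = -1402489/1412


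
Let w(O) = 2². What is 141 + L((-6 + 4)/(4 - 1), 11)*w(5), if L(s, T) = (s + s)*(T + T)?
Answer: 71/3 ≈ 23.667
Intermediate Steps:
w(O) = 4
L(s, T) = 4*T*s (L(s, T) = (2*s)*(2*T) = 4*T*s)
141 + L((-6 + 4)/(4 - 1), 11)*w(5) = 141 + (4*11*((-6 + 4)/(4 - 1)))*4 = 141 + (4*11*(-2/3))*4 = 141 + (4*11*(-2*⅓))*4 = 141 + (4*11*(-⅔))*4 = 141 - 88/3*4 = 141 - 352/3 = 71/3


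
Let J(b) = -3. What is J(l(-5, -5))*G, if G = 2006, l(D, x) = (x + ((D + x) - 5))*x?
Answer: -6018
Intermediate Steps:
l(D, x) = x*(-5 + D + 2*x) (l(D, x) = (x + (-5 + D + x))*x = (-5 + D + 2*x)*x = x*(-5 + D + 2*x))
J(l(-5, -5))*G = -3*2006 = -6018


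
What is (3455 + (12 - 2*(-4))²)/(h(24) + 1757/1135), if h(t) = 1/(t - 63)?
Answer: 170641575/67388 ≈ 2532.2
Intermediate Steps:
h(t) = 1/(-63 + t)
(3455 + (12 - 2*(-4))²)/(h(24) + 1757/1135) = (3455 + (12 - 2*(-4))²)/(1/(-63 + 24) + 1757/1135) = (3455 + (12 + 8)²)/(1/(-39) + 1757*(1/1135)) = (3455 + 20²)/(-1/39 + 1757/1135) = (3455 + 400)/(67388/44265) = 3855*(44265/67388) = 170641575/67388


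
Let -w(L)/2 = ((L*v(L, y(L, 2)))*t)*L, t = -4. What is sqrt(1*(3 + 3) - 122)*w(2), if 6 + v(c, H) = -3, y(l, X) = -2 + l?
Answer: -576*I*sqrt(29) ≈ -3101.9*I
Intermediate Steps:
v(c, H) = -9 (v(c, H) = -6 - 3 = -9)
w(L) = -72*L**2 (w(L) = -2*(L*(-9))*(-4)*L = -2*-9*L*(-4)*L = -2*36*L*L = -72*L**2)
sqrt(1*(3 + 3) - 122)*w(2) = sqrt(1*(3 + 3) - 122)*(-72*2**2) = sqrt(1*6 - 122)*(-72*4) = sqrt(6 - 122)*(-288) = sqrt(-116)*(-288) = (2*I*sqrt(29))*(-288) = -576*I*sqrt(29)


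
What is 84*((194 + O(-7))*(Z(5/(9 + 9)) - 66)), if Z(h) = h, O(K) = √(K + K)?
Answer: -3213028/3 - 16562*I*√14/3 ≈ -1.071e+6 - 20656.0*I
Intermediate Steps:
O(K) = √2*√K (O(K) = √(2*K) = √2*√K)
84*((194 + O(-7))*(Z(5/(9 + 9)) - 66)) = 84*((194 + √2*√(-7))*(5/(9 + 9) - 66)) = 84*((194 + √2*(I*√7))*(5/18 - 66)) = 84*((194 + I*√14)*(5*(1/18) - 66)) = 84*((194 + I*√14)*(5/18 - 66)) = 84*((194 + I*√14)*(-1183/18)) = 84*(-114751/9 - 1183*I*√14/18) = -3213028/3 - 16562*I*√14/3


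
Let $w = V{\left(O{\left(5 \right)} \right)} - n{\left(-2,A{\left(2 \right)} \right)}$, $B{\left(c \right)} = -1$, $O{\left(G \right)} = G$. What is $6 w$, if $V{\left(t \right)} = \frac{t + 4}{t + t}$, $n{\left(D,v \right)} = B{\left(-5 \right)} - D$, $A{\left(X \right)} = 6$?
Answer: $- \frac{3}{5} \approx -0.6$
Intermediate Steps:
$n{\left(D,v \right)} = -1 - D$
$V{\left(t \right)} = \frac{4 + t}{2 t}$
$w = - \frac{1}{10}$ ($w = \frac{4 + 5}{2 \cdot 5} - \left(-1 - -2\right) = \frac{1}{2} \cdot \frac{1}{5} \cdot 9 - \left(-1 + 2\right) = \frac{9}{10} - 1 = - \frac{1}{10} \approx -0.1$)
$6 w = 6 \left(- \frac{1}{10}\right) = - \frac{3}{5}$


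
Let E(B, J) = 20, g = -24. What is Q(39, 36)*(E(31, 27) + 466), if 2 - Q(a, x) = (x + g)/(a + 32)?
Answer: 63180/71 ≈ 889.86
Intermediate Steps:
Q(a, x) = 2 - (-24 + x)/(32 + a) (Q(a, x) = 2 - (x - 24)/(a + 32) = 2 - (-24 + x)/(32 + a))
Q(39, 36)*(E(31, 27) + 466) = ((88 - 1*36 + 2*39)/(32 + 39))*(20 + 466) = ((88 - 36 + 78)/71)*486 = ((1/71)*130)*486 = (130/71)*486 = 63180/71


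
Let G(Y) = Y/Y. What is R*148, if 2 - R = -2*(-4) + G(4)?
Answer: -1036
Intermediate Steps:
G(Y) = 1
R = -7 (R = 2 - (-2*(-4) + 1) = 2 - (8 + 1) = 2 - 1*9 = 2 - 9 = -7)
R*148 = -7*148 = -1036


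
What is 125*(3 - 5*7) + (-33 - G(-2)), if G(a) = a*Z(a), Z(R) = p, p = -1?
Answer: -4035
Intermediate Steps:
Z(R) = -1
G(a) = -a (G(a) = a*(-1) = -a)
125*(3 - 5*7) + (-33 - G(-2)) = 125*(3 - 5*7) + (-33 - (-1)*(-2)) = 125*(3 - 35) + (-33 - 1*2) = 125*(-32) + (-33 - 2) = -4000 - 35 = -4035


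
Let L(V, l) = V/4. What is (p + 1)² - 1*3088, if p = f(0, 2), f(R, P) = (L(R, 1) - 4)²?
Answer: -2799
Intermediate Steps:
L(V, l) = V/4 (L(V, l) = V*(¼) = V/4)
f(R, P) = (-4 + R/4)² (f(R, P) = (R/4 - 4)² = (-4 + R/4)²)
p = 16 (p = (-16 + 0)²/16 = (1/16)*(-16)² = (1/16)*256 = 16)
(p + 1)² - 1*3088 = (16 + 1)² - 1*3088 = 17² - 3088 = 289 - 3088 = -2799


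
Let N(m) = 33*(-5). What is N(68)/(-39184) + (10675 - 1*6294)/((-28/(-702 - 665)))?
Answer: 58666550447/274288 ≈ 2.1389e+5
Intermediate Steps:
N(m) = -165
N(68)/(-39184) + (10675 - 1*6294)/((-28/(-702 - 665))) = -165/(-39184) + (10675 - 1*6294)/((-28/(-702 - 665))) = -165*(-1/39184) + (10675 - 6294)/((-28/(-1367))) = 165/39184 + 4381/((-1/1367*(-28))) = 165/39184 + 4381/(28/1367) = 165/39184 + 4381*(1367/28) = 165/39184 + 5988827/28 = 58666550447/274288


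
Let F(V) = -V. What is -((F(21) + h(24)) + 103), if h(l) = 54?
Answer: -136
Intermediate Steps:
-((F(21) + h(24)) + 103) = -((-1*21 + 54) + 103) = -((-21 + 54) + 103) = -(33 + 103) = -1*136 = -136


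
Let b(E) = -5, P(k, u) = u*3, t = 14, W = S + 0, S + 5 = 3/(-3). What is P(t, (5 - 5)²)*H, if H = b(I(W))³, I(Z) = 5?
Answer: 0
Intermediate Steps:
S = -6 (S = -5 + 3/(-3) = -5 + 3*(-⅓) = -5 - 1 = -6)
W = -6 (W = -6 + 0 = -6)
P(k, u) = 3*u
H = -125 (H = (-5)³ = -125)
P(t, (5 - 5)²)*H = (3*(5 - 5)²)*(-125) = (3*0²)*(-125) = (3*0)*(-125) = 0*(-125) = 0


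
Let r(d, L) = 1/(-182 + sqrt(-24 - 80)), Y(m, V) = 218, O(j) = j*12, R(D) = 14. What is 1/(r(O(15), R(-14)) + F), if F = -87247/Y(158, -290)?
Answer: -79000011532/31617469432815 + 11881*I*sqrt(26)/31617469432815 ≈ -0.0024986 + 1.9161e-9*I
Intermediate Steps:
O(j) = 12*j
r(d, L) = 1/(-182 + 2*I*sqrt(26)) (r(d, L) = 1/(-182 + sqrt(-104)) = 1/(-182 + 2*I*sqrt(26)))
F = -87247/218 ≈ -400.22
1/(r(O(15), R(-14)) + F) = 1/((-7/1278 - I*sqrt(26)/16614) - 87247/218) = 1/(-27875798/69651 - I*sqrt(26)/16614)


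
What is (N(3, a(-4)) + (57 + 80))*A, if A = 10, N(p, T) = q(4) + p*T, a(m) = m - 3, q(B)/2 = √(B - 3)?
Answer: 1180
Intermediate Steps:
q(B) = 2*√(-3 + B) (q(B) = 2*√(B - 3) = 2*√(-3 + B))
a(m) = -3 + m
N(p, T) = 2 + T*p (N(p, T) = 2*√(-3 + 4) + p*T = 2*√1 + T*p = 2*1 + T*p = 2 + T*p)
(N(3, a(-4)) + (57 + 80))*A = ((2 + (-3 - 4)*3) + (57 + 80))*10 = ((2 - 7*3) + 137)*10 = ((2 - 21) + 137)*10 = (-19 + 137)*10 = 118*10 = 1180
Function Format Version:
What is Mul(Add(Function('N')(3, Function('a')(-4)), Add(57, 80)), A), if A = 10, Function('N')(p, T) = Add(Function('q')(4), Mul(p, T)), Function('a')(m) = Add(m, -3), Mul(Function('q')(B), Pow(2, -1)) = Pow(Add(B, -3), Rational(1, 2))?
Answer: 1180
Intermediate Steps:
Function('q')(B) = Mul(2, Pow(Add(-3, B), Rational(1, 2))) (Function('q')(B) = Mul(2, Pow(Add(B, -3), Rational(1, 2))) = Mul(2, Pow(Add(-3, B), Rational(1, 2))))
Function('a')(m) = Add(-3, m)
Function('N')(p, T) = Add(2, Mul(T, p)) (Function('N')(p, T) = Add(Mul(2, Pow(Add(-3, 4), Rational(1, 2))), Mul(p, T)) = Add(Mul(2, Pow(1, Rational(1, 2))), Mul(T, p)) = Add(Mul(2, 1), Mul(T, p)) = Add(2, Mul(T, p)))
Mul(Add(Function('N')(3, Function('a')(-4)), Add(57, 80)), A) = Mul(Add(Add(2, Mul(Add(-3, -4), 3)), Add(57, 80)), 10) = Mul(Add(Add(2, Mul(-7, 3)), 137), 10) = Mul(Add(Add(2, -21), 137), 10) = Mul(Add(-19, 137), 10) = Mul(118, 10) = 1180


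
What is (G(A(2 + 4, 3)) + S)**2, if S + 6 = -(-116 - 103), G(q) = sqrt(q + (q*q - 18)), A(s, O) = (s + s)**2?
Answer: 66231 + 1278*sqrt(2318) ≈ 1.2776e+5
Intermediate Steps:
A(s, O) = 4*s**2 (A(s, O) = (2*s)**2 = 4*s**2)
G(q) = sqrt(-18 + q + q**2) (G(q) = sqrt(q + (q**2 - 18)) = sqrt(q + (-18 + q**2)) = sqrt(-18 + q + q**2))
S = 213 (S = -6 - (-116 - 103) = -6 - 1*(-219) = -6 + 219 = 213)
(G(A(2 + 4, 3)) + S)**2 = (sqrt(-18 + 4*(2 + 4)**2 + (4*(2 + 4)**2)**2) + 213)**2 = (sqrt(-18 + 4*6**2 + (4*6**2)**2) + 213)**2 = (sqrt(-18 + 4*36 + (4*36)**2) + 213)**2 = (sqrt(-18 + 144 + 144**2) + 213)**2 = (sqrt(-18 + 144 + 20736) + 213)**2 = (sqrt(20862) + 213)**2 = (3*sqrt(2318) + 213)**2 = (213 + 3*sqrt(2318))**2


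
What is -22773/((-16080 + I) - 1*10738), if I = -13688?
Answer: 7591/13502 ≈ 0.56221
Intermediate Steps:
-22773/((-16080 + I) - 1*10738) = -22773/((-16080 - 13688) - 1*10738) = -22773/(-29768 - 10738) = -22773/(-40506) = -22773*(-1/40506) = 7591/13502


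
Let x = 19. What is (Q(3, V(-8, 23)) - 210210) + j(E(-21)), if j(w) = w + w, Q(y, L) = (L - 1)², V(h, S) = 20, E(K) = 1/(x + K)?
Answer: -209850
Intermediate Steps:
E(K) = 1/(19 + K)
Q(y, L) = (-1 + L)²
j(w) = 2*w
(Q(3, V(-8, 23)) - 210210) + j(E(-21)) = ((-1 + 20)² - 210210) + 2/(19 - 21) = (19² - 210210) + 2/(-2) = (361 - 210210) + 2*(-½) = -209849 - 1 = -209850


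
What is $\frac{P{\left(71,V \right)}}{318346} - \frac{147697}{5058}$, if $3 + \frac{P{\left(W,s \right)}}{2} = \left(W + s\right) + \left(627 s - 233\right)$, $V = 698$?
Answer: $- \frac{3041866457}{115013862} \approx -26.448$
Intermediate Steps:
$P{\left(W,s \right)} = -472 + 2 W + 1256 s$ ($P{\left(W,s \right)} = -6 + 2 \left(\left(W + s\right) + \left(627 s - 233\right)\right) = -6 + 2 \left(\left(W + s\right) + \left(-233 + 627 s\right)\right) = -6 + 2 \left(-233 + W + 628 s\right) = -6 + \left(-466 + 2 W + 1256 s\right) = -472 + 2 W + 1256 s$)
$\frac{P{\left(71,V \right)}}{318346} - \frac{147697}{5058} = \frac{-472 + 2 \cdot 71 + 1256 \cdot 698}{318346} - \frac{147697}{5058} = \left(-472 + 142 + 876688\right) \frac{1}{318346} - \frac{147697}{5058} = 876358 \cdot \frac{1}{318346} - \frac{147697}{5058} = \frac{62597}{22739} - \frac{147697}{5058} = - \frac{3041866457}{115013862}$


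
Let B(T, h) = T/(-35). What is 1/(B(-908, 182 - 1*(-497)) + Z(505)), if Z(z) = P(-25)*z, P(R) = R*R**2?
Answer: -35/276170967 ≈ -1.2673e-7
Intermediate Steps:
P(R) = R**3
Z(z) = -15625*z (Z(z) = (-25)**3*z = -15625*z)
B(T, h) = -T/35 (B(T, h) = T*(-1/35) = -T/35)
1/(B(-908, 182 - 1*(-497)) + Z(505)) = 1/(-1/35*(-908) - 15625*505) = 1/(908/35 - 7890625) = 1/(-276170967/35) = -35/276170967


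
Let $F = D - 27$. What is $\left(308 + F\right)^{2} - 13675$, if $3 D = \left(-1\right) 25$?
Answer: $\frac{546049}{9} \approx 60672.0$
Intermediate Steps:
$D = - \frac{25}{3}$ ($D = \frac{\left(-1\right) 25}{3} = \frac{1}{3} \left(-25\right) = - \frac{25}{3} \approx -8.3333$)
$F = - \frac{106}{3}$ ($F = - \frac{25}{3} - 27 = - \frac{106}{3} \approx -35.333$)
$\left(308 + F\right)^{2} - 13675 = \left(308 - \frac{106}{3}\right)^{2} - 13675 = \left(\frac{818}{3}\right)^{2} - 13675 = \frac{669124}{9} - 13675 = \frac{546049}{9}$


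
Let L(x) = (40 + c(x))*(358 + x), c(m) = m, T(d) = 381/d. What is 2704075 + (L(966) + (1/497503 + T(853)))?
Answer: 1712765810704617/424370059 ≈ 4.0360e+6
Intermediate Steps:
L(x) = (40 + x)*(358 + x)
2704075 + (L(966) + (1/497503 + T(853))) = 2704075 + ((14320 + 966² + 398*966) + (1/497503 + 381/853)) = 2704075 + ((14320 + 933156 + 384468) + (1/497503 + 381*(1/853))) = 2704075 + (1331944 + (1/497503 + 381/853)) = 2704075 + (1331944 + 189549496/424370059) = 2704075 + 565237343414192/424370059 = 1712765810704617/424370059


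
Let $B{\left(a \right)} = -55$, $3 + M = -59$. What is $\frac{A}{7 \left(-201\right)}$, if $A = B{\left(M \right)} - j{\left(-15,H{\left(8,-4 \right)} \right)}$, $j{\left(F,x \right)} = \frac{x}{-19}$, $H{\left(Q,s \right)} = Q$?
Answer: $\frac{1037}{26733} \approx 0.038791$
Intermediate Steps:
$M = -62$ ($M = -3 - 59 = -62$)
$j{\left(F,x \right)} = - \frac{x}{19}$ ($j{\left(F,x \right)} = x \left(- \frac{1}{19}\right) = - \frac{x}{19}$)
$A = - \frac{1037}{19}$ ($A = -55 - \left(- \frac{1}{19}\right) 8 = -55 - - \frac{8}{19} = -55 + \frac{8}{19} = - \frac{1037}{19} \approx -54.579$)
$\frac{A}{7 \left(-201\right)} = - \frac{1037}{19 \cdot 7 \left(-201\right)} = - \frac{1037}{19 \left(-1407\right)} = \left(- \frac{1037}{19}\right) \left(- \frac{1}{1407}\right) = \frac{1037}{26733}$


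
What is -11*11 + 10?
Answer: -111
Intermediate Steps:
-11*11 + 10 = -121 + 10 = -111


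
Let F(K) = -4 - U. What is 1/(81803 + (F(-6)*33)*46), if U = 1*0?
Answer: 1/75731 ≈ 1.3205e-5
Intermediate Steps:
U = 0
F(K) = -4 (F(K) = -4 - 1*0 = -4 + 0 = -4)
1/(81803 + (F(-6)*33)*46) = 1/(81803 - 4*33*46) = 1/(81803 - 132*46) = 1/(81803 - 6072) = 1/75731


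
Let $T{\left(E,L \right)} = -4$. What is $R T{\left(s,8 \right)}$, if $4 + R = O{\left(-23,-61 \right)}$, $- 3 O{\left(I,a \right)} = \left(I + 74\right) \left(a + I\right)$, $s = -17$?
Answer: $-5696$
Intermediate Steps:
$O{\left(I,a \right)} = - \frac{\left(74 + I\right) \left(I + a\right)}{3}$ ($O{\left(I,a \right)} = - \frac{\left(I + 74\right) \left(a + I\right)}{3} = - \frac{\left(74 + I\right) \left(I + a\right)}{3}$)
$R = 1424$ ($R = -4 - \left(-2072 + \frac{529}{3} + \frac{1403}{3}\right) = -4 + \left(\frac{1702}{3} + \frac{4514}{3} - \frac{529}{3} - \frac{1403}{3}\right) = -4 + 1428 = 1424$)
$R T{\left(s,8 \right)} = 1424 \left(-4\right) = -5696$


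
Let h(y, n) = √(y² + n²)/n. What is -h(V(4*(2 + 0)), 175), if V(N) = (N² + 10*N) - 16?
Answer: -√47009/175 ≈ -1.2389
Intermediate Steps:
V(N) = -16 + N² + 10*N
h(y, n) = √(n² + y²)/n
-h(V(4*(2 + 0)), 175) = -√(175² + (-16 + (4*(2 + 0))² + 10*(4*(2 + 0)))²)/175 = -√(30625 + (-16 + (4*2)² + 10*(4*2))²)/175 = -√(30625 + (-16 + 8² + 10*8)²)/175 = -√(30625 + (-16 + 64 + 80)²)/175 = -√(30625 + 128²)/175 = -√(30625 + 16384)/175 = -√47009/175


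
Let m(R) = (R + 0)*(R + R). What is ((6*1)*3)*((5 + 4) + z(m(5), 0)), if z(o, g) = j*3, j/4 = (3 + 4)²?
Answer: 10746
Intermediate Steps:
j = 196 (j = 4*(3 + 4)² = 4*7² = 4*49 = 196)
m(R) = 2*R² (m(R) = R*(2*R) = 2*R²)
z(o, g) = 588 (z(o, g) = 196*3 = 588)
((6*1)*3)*((5 + 4) + z(m(5), 0)) = ((6*1)*3)*((5 + 4) + 588) = (6*3)*(9 + 588) = 18*597 = 10746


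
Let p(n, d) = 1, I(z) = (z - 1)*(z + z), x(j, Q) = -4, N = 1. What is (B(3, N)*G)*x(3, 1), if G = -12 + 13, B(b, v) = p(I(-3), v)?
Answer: -4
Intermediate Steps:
I(z) = 2*z*(-1 + z) (I(z) = (-1 + z)*(2*z) = 2*z*(-1 + z))
B(b, v) = 1
G = 1
(B(3, N)*G)*x(3, 1) = (1*1)*(-4) = 1*(-4) = -4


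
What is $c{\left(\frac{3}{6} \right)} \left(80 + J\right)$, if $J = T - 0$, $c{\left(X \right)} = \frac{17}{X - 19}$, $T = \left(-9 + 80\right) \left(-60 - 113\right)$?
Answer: $\frac{414902}{37} \approx 11214.0$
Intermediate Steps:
$T = -12283$ ($T = 71 \left(-173\right) = -12283$)
$c{\left(X \right)} = \frac{17}{-19 + X}$
$J = -12283$ ($J = -12283 - 0 = -12283 + 0 = -12283$)
$c{\left(\frac{3}{6} \right)} \left(80 + J\right) = \frac{17}{-19 + \frac{3}{6}} \left(80 - 12283\right) = \frac{17}{-19 + 3 \cdot \frac{1}{6}} \left(-12203\right) = \frac{17}{-19 + \frac{1}{2}} \left(-12203\right) = \frac{17}{- \frac{37}{2}} \left(-12203\right) = 17 \left(- \frac{2}{37}\right) \left(-12203\right) = \left(- \frac{34}{37}\right) \left(-12203\right) = \frac{414902}{37}$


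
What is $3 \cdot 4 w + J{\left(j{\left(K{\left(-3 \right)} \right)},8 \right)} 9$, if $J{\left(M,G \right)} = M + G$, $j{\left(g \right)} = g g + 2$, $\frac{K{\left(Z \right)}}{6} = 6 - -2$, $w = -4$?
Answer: $20778$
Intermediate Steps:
$K{\left(Z \right)} = 48$ ($K{\left(Z \right)} = 6 \left(6 - -2\right) = 6 \left(6 + 2\right) = 6 \cdot 8 = 48$)
$j{\left(g \right)} = 2 + g^{2}$ ($j{\left(g \right)} = g^{2} + 2 = 2 + g^{2}$)
$J{\left(M,G \right)} = G + M$
$3 \cdot 4 w + J{\left(j{\left(K{\left(-3 \right)} \right)},8 \right)} 9 = 3 \cdot 4 \left(-4\right) + \left(8 + \left(2 + 48^{2}\right)\right) 9 = 3 \left(-16\right) + \left(8 + \left(2 + 2304\right)\right) 9 = -48 + \left(8 + 2306\right) 9 = -48 + 2314 \cdot 9 = -48 + 20826 = 20778$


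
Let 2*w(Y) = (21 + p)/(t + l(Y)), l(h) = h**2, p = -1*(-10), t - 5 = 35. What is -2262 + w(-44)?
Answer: -8939393/3952 ≈ -2262.0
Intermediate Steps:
t = 40 (t = 5 + 35 = 40)
p = 10
w(Y) = 31/(2*(40 + Y**2)) (w(Y) = ((21 + 10)/(40 + Y**2))/2 = (31/(40 + Y**2))/2 = 31/(2*(40 + Y**2)))
-2262 + w(-44) = -2262 + 31/(2*(40 + (-44)**2)) = -2262 + 31/(2*(40 + 1936)) = -2262 + (31/2)/1976 = -2262 + (31/2)*(1/1976) = -2262 + 31/3952 = -8939393/3952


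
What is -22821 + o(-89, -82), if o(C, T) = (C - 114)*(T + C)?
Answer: 11892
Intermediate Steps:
o(C, T) = (-114 + C)*(C + T)
-22821 + o(-89, -82) = -22821 + ((-89)**2 - 114*(-89) - 114*(-82) - 89*(-82)) = -22821 + (7921 + 10146 + 9348 + 7298) = -22821 + 34713 = 11892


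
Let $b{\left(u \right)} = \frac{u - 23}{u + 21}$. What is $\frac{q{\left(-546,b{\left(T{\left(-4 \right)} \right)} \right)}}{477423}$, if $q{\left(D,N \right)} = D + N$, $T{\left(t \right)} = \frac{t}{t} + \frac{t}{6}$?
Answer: $- \frac{8753}{7638768} \approx -0.0011459$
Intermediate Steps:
$T{\left(t \right)} = 1 + \frac{t}{6}$ ($T{\left(t \right)} = 1 + t \frac{1}{6} = 1 + \frac{t}{6}$)
$b{\left(u \right)} = \frac{-23 + u}{21 + u}$
$\frac{q{\left(-546,b{\left(T{\left(-4 \right)} \right)} \right)}}{477423} = \frac{-546 + \frac{-23 + \left(1 + \frac{1}{6} \left(-4\right)\right)}{21 + \left(1 + \frac{1}{6} \left(-4\right)\right)}}{477423} = \left(-546 + \frac{-23 + \left(1 - \frac{2}{3}\right)}{21 + \left(1 - \frac{2}{3}\right)}\right) \frac{1}{477423} = \left(-546 + \frac{-23 + \frac{1}{3}}{21 + \frac{1}{3}}\right) \frac{1}{477423} = \left(-546 + \frac{1}{\frac{64}{3}} \left(- \frac{68}{3}\right)\right) \frac{1}{477423} = \left(-546 + \frac{3}{64} \left(- \frac{68}{3}\right)\right) \frac{1}{477423} = \left(-546 - \frac{17}{16}\right) \frac{1}{477423} = \left(- \frac{8753}{16}\right) \frac{1}{477423} = - \frac{8753}{7638768}$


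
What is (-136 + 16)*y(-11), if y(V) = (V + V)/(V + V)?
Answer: -120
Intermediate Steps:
y(V) = 1 (y(V) = (2*V)/((2*V)) = (2*V)*(1/(2*V)) = 1)
(-136 + 16)*y(-11) = (-136 + 16)*1 = -120*1 = -120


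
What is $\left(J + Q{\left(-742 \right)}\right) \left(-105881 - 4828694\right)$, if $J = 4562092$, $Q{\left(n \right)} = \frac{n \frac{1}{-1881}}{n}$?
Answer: $- \frac{42345044026288325}{1881} \approx -2.2512 \cdot 10^{13}$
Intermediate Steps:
$Q{\left(n \right)} = - \frac{1}{1881}$ ($Q{\left(n \right)} = \frac{n \left(- \frac{1}{1881}\right)}{n} = \frac{\left(- \frac{1}{1881}\right) n}{n} = - \frac{1}{1881}$)
$\left(J + Q{\left(-742 \right)}\right) \left(-105881 - 4828694\right) = \left(4562092 - \frac{1}{1881}\right) \left(-105881 - 4828694\right) = \frac{8581295051}{1881} \left(-4934575\right) = - \frac{42345044026288325}{1881}$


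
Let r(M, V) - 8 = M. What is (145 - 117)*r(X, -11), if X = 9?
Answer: 476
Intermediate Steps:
r(M, V) = 8 + M
(145 - 117)*r(X, -11) = (145 - 117)*(8 + 9) = 28*17 = 476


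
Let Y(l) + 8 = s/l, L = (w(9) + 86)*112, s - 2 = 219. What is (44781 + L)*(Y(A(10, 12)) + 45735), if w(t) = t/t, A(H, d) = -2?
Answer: 4974479325/2 ≈ 2.4872e+9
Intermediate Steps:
s = 221 (s = 2 + 219 = 221)
w(t) = 1
L = 9744 (L = (1 + 86)*112 = 87*112 = 9744)
Y(l) = -8 + 221/l
(44781 + L)*(Y(A(10, 12)) + 45735) = (44781 + 9744)*((-8 + 221/(-2)) + 45735) = 54525*((-8 + 221*(-1/2)) + 45735) = 54525*((-8 - 221/2) + 45735) = 54525*(-237/2 + 45735) = 54525*(91233/2) = 4974479325/2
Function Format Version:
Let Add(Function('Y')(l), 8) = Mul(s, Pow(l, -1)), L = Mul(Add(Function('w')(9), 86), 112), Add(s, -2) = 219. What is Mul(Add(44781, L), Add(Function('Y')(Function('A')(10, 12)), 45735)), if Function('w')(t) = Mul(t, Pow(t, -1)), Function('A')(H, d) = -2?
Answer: Rational(4974479325, 2) ≈ 2.4872e+9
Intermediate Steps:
s = 221 (s = Add(2, 219) = 221)
Function('w')(t) = 1
L = 9744 (L = Mul(Add(1, 86), 112) = Mul(87, 112) = 9744)
Function('Y')(l) = Add(-8, Mul(221, Pow(l, -1)))
Mul(Add(44781, L), Add(Function('Y')(Function('A')(10, 12)), 45735)) = Mul(Add(44781, 9744), Add(Add(-8, Mul(221, Pow(-2, -1))), 45735)) = Mul(54525, Add(Add(-8, Mul(221, Rational(-1, 2))), 45735)) = Mul(54525, Add(Add(-8, Rational(-221, 2)), 45735)) = Mul(54525, Add(Rational(-237, 2), 45735)) = Mul(54525, Rational(91233, 2)) = Rational(4974479325, 2)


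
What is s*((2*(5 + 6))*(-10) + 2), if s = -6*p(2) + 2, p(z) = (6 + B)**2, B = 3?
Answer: 105512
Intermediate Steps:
p(z) = 81 (p(z) = (6 + 3)**2 = 9**2 = 81)
s = -484 (s = -6*81 + 2 = -486 + 2 = -484)
s*((2*(5 + 6))*(-10) + 2) = -484*((2*(5 + 6))*(-10) + 2) = -484*((2*11)*(-10) + 2) = -484*(22*(-10) + 2) = -484*(-220 + 2) = -484*(-218) = 105512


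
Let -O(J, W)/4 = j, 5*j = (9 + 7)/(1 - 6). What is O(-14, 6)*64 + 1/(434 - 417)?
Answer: 69657/425 ≈ 163.90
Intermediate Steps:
j = -16/25 (j = ((9 + 7)/(1 - 6))/5 = (16/(-5))/5 = (16*(-⅕))/5 = (⅕)*(-16/5) = -16/25 ≈ -0.64000)
O(J, W) = 64/25 (O(J, W) = -4*(-16/25) = 64/25)
O(-14, 6)*64 + 1/(434 - 417) = (64/25)*64 + 1/(434 - 417) = 4096/25 + 1/17 = 69657/425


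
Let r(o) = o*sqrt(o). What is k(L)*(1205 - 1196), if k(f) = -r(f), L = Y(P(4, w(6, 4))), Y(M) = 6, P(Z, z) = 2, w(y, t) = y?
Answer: -54*sqrt(6) ≈ -132.27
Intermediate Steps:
r(o) = o**(3/2)
L = 6
k(f) = -f**(3/2)
k(L)*(1205 - 1196) = (-6**(3/2))*(1205 - 1196) = -6*sqrt(6)*9 = -54*sqrt(6)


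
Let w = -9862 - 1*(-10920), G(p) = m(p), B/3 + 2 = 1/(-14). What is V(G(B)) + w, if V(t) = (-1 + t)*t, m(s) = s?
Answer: 216155/196 ≈ 1102.8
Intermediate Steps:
B = -87/14 (B = -6 + 3/(-14) = -6 + 3*(-1/14) = -6 - 3/14 = -87/14 ≈ -6.2143)
G(p) = p
V(t) = t*(-1 + t)
w = 1058 (w = -9862 + 10920 = 1058)
V(G(B)) + w = -87*(-1 - 87/14)/14 + 1058 = -87/14*(-101/14) + 1058 = 8787/196 + 1058 = 216155/196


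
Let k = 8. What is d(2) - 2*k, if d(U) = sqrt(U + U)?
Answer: -14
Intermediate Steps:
d(U) = sqrt(2)*sqrt(U) (d(U) = sqrt(2*U) = sqrt(2)*sqrt(U))
d(2) - 2*k = sqrt(2)*sqrt(2) - 2*8 = 2 - 16 = -14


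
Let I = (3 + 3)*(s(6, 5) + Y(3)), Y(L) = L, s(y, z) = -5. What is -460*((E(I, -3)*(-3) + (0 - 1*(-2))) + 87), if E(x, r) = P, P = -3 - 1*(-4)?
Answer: -39560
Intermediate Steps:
I = -12 (I = (3 + 3)*(-5 + 3) = 6*(-2) = -12)
P = 1 (P = -3 + 4 = 1)
E(x, r) = 1
-460*((E(I, -3)*(-3) + (0 - 1*(-2))) + 87) = -460*((1*(-3) + (0 - 1*(-2))) + 87) = -460*((-3 + (0 + 2)) + 87) = -460*((-3 + 2) + 87) = -460*(-1 + 87) = -460*86 = -39560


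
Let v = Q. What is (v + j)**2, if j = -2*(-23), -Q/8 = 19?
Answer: 11236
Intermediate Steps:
Q = -152 (Q = -8*19 = -152)
v = -152
j = 46
(v + j)**2 = (-152 + 46)**2 = (-106)**2 = 11236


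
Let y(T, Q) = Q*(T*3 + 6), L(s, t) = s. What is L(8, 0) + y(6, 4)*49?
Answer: 4712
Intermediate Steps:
y(T, Q) = Q*(6 + 3*T) (y(T, Q) = Q*(3*T + 6) = Q*(6 + 3*T))
L(8, 0) + y(6, 4)*49 = 8 + (3*4*(2 + 6))*49 = 8 + (3*4*8)*49 = 8 + 96*49 = 8 + 4704 = 4712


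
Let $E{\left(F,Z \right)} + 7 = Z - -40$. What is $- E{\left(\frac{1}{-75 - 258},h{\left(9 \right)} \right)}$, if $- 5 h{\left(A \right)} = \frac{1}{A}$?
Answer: $- \frac{1484}{45} \approx -32.978$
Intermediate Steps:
$h{\left(A \right)} = - \frac{1}{5 A}$
$E{\left(F,Z \right)} = 33 + Z$ ($E{\left(F,Z \right)} = -7 + \left(Z - -40\right) = -7 + \left(Z + 40\right) = -7 + \left(40 + Z\right) = 33 + Z$)
$- E{\left(\frac{1}{-75 - 258},h{\left(9 \right)} \right)} = - (33 - \frac{1}{5 \cdot 9}) = - (33 - \frac{1}{45}) = \left(-1\right) \frac{1484}{45} = - \frac{1484}{45}$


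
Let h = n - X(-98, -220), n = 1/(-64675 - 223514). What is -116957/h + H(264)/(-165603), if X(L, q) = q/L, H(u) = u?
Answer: 91168882607939345/1749918013639 ≈ 52099.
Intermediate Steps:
n = -1/288189 (n = 1/(-288189) = -1/288189 ≈ -3.4699e-6)
h = -31700839/14121261 (h = -1/288189 - (-220)/(-98) = -1/288189 - (-220)*(-1)/98 = -1/288189 - 1*110/49 = -1/288189 - 110/49 = -31700839/14121261 ≈ -2.2449)
-116957/h + H(264)/(-165603) = -116957/(-31700839/14121261) + 264/(-165603) = -116957*(-14121261/31700839) + 264*(-1/165603) = 1651580322777/31700839 - 88/55201 = 91168882607939345/1749918013639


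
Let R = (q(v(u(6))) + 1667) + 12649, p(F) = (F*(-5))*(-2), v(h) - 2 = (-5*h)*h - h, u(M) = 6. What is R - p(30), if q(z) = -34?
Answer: 13982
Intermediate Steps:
v(h) = 2 - h - 5*h² (v(h) = 2 + ((-5*h)*h - h) = 2 + (-5*h² - h) = 2 + (-h - 5*h²) = 2 - h - 5*h²)
p(F) = 10*F (p(F) = -5*F*(-2) = 10*F)
R = 14282 (R = (-34 + 1667) + 12649 = 1633 + 12649 = 14282)
R - p(30) = 14282 - 10*30 = 14282 - 1*300 = 14282 - 300 = 13982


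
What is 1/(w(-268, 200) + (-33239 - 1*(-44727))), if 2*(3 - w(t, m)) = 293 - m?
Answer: 2/22889 ≈ 8.7378e-5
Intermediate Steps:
w(t, m) = -287/2 + m/2 (w(t, m) = 3 - (293 - m)/2 = 3 + (-293/2 + m/2) = -287/2 + m/2)
1/(w(-268, 200) + (-33239 - 1*(-44727))) = 1/((-287/2 + (1/2)*200) + (-33239 - 1*(-44727))) = 1/((-287/2 + 100) + (-33239 + 44727)) = 1/(-87/2 + 11488) = 1/(22889/2) = 2/22889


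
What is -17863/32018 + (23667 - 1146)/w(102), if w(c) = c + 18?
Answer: 119822303/640360 ≈ 187.12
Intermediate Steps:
w(c) = 18 + c
-17863/32018 + (23667 - 1146)/w(102) = -17863/32018 + (23667 - 1146)/(18 + 102) = -17863*1/32018 + 22521/120 = -17863/32018 + 22521*(1/120) = -17863/32018 + 7507/40 = 119822303/640360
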